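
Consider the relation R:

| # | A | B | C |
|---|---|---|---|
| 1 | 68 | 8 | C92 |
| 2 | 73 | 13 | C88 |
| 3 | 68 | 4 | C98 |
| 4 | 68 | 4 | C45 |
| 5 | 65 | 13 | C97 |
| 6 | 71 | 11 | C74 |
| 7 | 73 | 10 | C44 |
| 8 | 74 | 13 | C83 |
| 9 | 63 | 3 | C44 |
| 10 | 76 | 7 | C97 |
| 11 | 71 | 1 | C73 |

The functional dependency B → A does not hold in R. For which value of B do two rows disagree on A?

B=8: row 1 → A = 68 ✓
B=13: rows 2, 5, 8 → A takes values {73, 65, 74} — violation
B=4: rows 3, 4 → A = 68, 68 ✓
B=11: row 6 → A = 71 ✓
B=10: row 7 → A = 73 ✓
B=3: row 9 → A = 63 ✓
B=7: row 10 → A = 76 ✓
B=1: row 11 → A = 71 ✓
The only B value with inconsistent A is B=13.

13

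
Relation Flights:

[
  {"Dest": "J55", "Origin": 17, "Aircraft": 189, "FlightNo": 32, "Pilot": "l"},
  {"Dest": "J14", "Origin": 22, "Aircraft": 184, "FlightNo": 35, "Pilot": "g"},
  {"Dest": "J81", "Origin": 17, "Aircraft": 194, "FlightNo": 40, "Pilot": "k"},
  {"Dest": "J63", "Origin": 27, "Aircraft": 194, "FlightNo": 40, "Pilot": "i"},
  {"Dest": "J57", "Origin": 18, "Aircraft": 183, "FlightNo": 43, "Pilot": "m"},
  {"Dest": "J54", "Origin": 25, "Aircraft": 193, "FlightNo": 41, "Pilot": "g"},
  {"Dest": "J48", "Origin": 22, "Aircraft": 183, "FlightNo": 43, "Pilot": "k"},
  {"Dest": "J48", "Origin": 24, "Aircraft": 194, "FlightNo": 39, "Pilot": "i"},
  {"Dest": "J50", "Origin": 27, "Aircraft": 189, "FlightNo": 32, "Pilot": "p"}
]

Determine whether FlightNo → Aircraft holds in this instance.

Yes

FlightNo=32: 2 rows → Aircraft = 189, 189 ✓
FlightNo=35: 1 row → Aircraft = 184 ✓
FlightNo=40: 2 rows → Aircraft = 194, 194 ✓
FlightNo=43: 2 rows → Aircraft = 183, 183 ✓
FlightNo=41: 1 row → Aircraft = 193 ✓
FlightNo=39: 1 row → Aircraft = 194 ✓
Every FlightNo value is associated with a single Aircraft value, so FlightNo → Aircraft holds.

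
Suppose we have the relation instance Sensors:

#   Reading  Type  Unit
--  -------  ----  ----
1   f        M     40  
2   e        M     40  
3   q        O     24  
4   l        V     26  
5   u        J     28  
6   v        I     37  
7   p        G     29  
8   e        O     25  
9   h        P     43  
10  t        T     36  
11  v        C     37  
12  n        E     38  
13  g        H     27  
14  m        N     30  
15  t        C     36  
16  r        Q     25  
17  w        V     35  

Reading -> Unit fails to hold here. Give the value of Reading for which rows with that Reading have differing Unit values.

e

Reading=f: row 1 → Unit = 40 ✓
Reading=e: rows 2, 8 → Unit takes values {40, 25} — violation
Reading=q: row 3 → Unit = 24 ✓
Reading=l: row 4 → Unit = 26 ✓
Reading=u: row 5 → Unit = 28 ✓
Reading=v: rows 6, 11 → Unit = 37, 37 ✓
Reading=p: row 7 → Unit = 29 ✓
Reading=h: row 9 → Unit = 43 ✓
Reading=t: rows 10, 15 → Unit = 36, 36 ✓
Reading=n: row 12 → Unit = 38 ✓
Reading=g: row 13 → Unit = 27 ✓
Reading=m: row 14 → Unit = 30 ✓
Reading=r: row 16 → Unit = 25 ✓
Reading=w: row 17 → Unit = 35 ✓
The only Reading value with inconsistent Unit is Reading=e.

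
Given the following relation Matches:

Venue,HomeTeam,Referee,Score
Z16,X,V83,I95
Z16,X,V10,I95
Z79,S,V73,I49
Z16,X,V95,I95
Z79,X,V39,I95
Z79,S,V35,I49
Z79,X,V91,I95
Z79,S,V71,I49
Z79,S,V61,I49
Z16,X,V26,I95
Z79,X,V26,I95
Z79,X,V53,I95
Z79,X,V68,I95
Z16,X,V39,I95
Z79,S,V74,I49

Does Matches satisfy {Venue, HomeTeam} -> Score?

Yes

(Venue=Z16, HomeTeam=X): 5 rows → Score = I95, I95, I95, I95, I95 ✓
(Venue=Z79, HomeTeam=S): 5 rows → Score = I49, I49, I49, I49, I49 ✓
(Venue=Z79, HomeTeam=X): 5 rows → Score = I95, I95, I95, I95, I95 ✓
Every {Venue, HomeTeam} value is associated with a single Score value, so {Venue, HomeTeam} -> Score holds.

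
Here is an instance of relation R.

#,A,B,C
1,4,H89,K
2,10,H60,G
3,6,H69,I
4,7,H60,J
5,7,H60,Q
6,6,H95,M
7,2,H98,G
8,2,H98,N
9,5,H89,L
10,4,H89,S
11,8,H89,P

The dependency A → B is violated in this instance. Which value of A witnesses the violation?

A=4: rows 1, 10 → B = H89, H89 ✓
A=10: row 2 → B = H60 ✓
A=6: rows 3, 6 → B takes values {H69, H95} — violation
A=7: rows 4, 5 → B = H60, H60 ✓
A=2: rows 7, 8 → B = H98, H98 ✓
A=5: row 9 → B = H89 ✓
A=8: row 11 → B = H89 ✓
The only A value with inconsistent B is A=6.

6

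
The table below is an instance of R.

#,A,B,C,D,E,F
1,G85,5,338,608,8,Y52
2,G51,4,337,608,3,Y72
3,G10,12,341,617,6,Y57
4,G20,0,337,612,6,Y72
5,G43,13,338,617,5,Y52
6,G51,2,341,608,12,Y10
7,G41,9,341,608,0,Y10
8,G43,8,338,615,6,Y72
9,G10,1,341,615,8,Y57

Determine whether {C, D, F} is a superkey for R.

No

Rows 6 and 7 have the same {C, D, F} value (C=341, D=608, F=Y10) but are distinct tuples, so {C, D, F} does not determine every attribute — not a superkey.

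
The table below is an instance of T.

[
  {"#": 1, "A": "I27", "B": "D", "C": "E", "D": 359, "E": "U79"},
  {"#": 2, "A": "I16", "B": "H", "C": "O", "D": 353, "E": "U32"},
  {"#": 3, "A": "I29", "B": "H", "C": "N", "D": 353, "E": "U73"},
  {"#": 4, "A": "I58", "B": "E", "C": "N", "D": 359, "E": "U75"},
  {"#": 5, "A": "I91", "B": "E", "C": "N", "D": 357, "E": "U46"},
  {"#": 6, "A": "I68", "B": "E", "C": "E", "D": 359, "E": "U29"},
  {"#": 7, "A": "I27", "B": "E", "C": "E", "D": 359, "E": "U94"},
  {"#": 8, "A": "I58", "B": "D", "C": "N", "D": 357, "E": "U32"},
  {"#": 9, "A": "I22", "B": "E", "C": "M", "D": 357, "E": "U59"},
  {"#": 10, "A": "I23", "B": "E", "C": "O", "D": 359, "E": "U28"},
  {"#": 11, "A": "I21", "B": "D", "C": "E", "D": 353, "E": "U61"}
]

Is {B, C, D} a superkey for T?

No

Rows 6 and 7 have the same {B, C, D} value (B=E, C=E, D=359) but are distinct tuples, so {B, C, D} does not determine every attribute — not a superkey.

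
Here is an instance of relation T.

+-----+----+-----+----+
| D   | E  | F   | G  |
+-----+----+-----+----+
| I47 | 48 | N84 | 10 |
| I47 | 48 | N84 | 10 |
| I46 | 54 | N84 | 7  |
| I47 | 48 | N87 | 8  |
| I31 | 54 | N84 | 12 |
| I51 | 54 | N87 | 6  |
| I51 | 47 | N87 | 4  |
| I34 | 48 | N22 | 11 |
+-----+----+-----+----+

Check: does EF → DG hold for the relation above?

(E=48, F=N84): 2 rows → {D,G} = (I47, 10), (I47, 10) ✓
(E=54, F=N84): 2 rows → {D,G} takes values {(I46, 7), (I31, 12)} — violation
(E=48, F=N87): 1 row → {D,G} = (I47, 8) ✓
(E=54, F=N87): 1 row → {D,G} = (I51, 6) ✓
(E=47, F=N87): 1 row → {D,G} = (I51, 4) ✓
(E=48, F=N22): 1 row → {D,G} = (I34, 11) ✓
Two rows agree on EF but differ on DG, so EF → DG does not hold.

No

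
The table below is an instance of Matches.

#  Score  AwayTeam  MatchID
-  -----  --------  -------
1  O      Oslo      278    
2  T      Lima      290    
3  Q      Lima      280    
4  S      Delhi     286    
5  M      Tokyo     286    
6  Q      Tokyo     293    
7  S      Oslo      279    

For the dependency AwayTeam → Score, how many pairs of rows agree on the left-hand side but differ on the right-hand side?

AwayTeam=Oslo: violating pairs (1,7) — 1 pair.
AwayTeam=Lima: violating pairs (2,3) — 1 pair.
AwayTeam=Tokyo: violating pairs (5,6) — 1 pair.

3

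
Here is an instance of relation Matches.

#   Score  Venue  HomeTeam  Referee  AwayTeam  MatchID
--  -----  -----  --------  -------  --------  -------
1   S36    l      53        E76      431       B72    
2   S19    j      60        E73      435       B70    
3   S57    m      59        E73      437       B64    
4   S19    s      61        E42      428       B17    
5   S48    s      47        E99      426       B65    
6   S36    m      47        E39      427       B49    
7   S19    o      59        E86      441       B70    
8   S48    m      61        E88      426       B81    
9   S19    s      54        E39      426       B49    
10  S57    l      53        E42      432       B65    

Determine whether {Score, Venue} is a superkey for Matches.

No

Rows 4 and 9 have the same {Score, Venue} value (Score=S19, Venue=s) but are distinct tuples, so {Score, Venue} does not determine every attribute — not a superkey.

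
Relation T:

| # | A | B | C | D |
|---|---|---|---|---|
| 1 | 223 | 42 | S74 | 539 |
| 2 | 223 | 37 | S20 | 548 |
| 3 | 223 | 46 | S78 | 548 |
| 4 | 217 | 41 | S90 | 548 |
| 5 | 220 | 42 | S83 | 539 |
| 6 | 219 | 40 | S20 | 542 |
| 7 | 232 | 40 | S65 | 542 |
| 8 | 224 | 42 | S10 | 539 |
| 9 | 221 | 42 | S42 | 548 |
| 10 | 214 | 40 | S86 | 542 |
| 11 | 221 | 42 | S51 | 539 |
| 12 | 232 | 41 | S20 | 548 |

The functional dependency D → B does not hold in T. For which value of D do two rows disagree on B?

D=539: rows 1, 5, 8, 11 → B = 42, 42, 42, 42 ✓
D=548: rows 2, 3, 4, 9, 12 → B takes values {37, 46, 41, 42} — violation
D=542: rows 6, 7, 10 → B = 40, 40, 40 ✓
The only D value with inconsistent B is D=548.

548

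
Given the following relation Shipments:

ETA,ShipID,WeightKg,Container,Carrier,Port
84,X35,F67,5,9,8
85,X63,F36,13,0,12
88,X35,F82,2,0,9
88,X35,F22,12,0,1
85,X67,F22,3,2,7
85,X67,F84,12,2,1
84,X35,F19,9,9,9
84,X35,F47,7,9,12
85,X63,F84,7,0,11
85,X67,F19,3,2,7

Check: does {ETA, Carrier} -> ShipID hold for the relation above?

Yes

(ETA=84, Carrier=9): 3 rows → ShipID = X35, X35, X35 ✓
(ETA=85, Carrier=0): 2 rows → ShipID = X63, X63 ✓
(ETA=88, Carrier=0): 2 rows → ShipID = X35, X35 ✓
(ETA=85, Carrier=2): 3 rows → ShipID = X67, X67, X67 ✓
Every {ETA, Carrier} value is associated with a single ShipID value, so {ETA, Carrier} -> ShipID holds.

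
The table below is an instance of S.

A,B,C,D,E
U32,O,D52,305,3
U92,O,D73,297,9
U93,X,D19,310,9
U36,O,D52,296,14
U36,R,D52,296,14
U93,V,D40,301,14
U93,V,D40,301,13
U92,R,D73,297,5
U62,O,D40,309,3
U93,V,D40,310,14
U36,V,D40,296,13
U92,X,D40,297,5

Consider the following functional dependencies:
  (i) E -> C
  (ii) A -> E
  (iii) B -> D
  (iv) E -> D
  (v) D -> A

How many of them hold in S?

1

(i) E -> C: E=3: 2 rows → C takes values {D52, D40} — violation; E=9: 2 rows → C takes values {D73, D19} — violation; E=14: 4 rows → C takes values {D52, D40} — violation; E=5: 2 rows → C takes values {D73, D40} — violation — fails.
(ii) A -> E: A=U92: 3 rows → E takes values {9, 5} — violation; A=U93: 4 rows → E takes values {9, 14, 13} — violation; A=U36: 3 rows → E takes values {14, 13} — violation — fails.
(iii) B -> D: B=O: 4 rows → D takes values {305, 297, 296, 309} — violation; B=X: 2 rows → D takes values {310, 297} — violation; B=R: 2 rows → D takes values {296, 297} — violation; B=V: 4 rows → D takes values {301, 310, 296} — violation — fails.
(iv) E -> D: E=3: 2 rows → D takes values {305, 309} — violation; E=9: 2 rows → D takes values {297, 310} — violation; E=14: 4 rows → D takes values {296, 301, 310} — violation; E=13: 2 rows → D takes values {301, 296} — violation — fails.
(v) D -> A: every LHS value maps to a single RHS value — holds.
1 of the 5 dependencies holds.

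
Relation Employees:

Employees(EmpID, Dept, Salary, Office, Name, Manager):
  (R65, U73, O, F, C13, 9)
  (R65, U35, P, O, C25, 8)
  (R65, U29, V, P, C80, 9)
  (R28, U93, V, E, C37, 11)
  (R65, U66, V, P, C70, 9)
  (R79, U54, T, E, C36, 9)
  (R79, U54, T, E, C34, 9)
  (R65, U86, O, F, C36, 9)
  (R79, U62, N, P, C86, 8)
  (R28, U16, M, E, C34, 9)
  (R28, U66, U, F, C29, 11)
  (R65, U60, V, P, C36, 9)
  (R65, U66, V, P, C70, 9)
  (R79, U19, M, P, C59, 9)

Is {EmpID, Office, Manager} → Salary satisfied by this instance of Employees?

(EmpID=R65, Office=F, Manager=9): 2 rows → Salary = O, O ✓
(EmpID=R65, Office=O, Manager=8): 1 row → Salary = P ✓
(EmpID=R65, Office=P, Manager=9): 4 rows → Salary = V, V, V, V ✓
(EmpID=R28, Office=E, Manager=11): 1 row → Salary = V ✓
(EmpID=R79, Office=E, Manager=9): 2 rows → Salary = T, T ✓
(EmpID=R79, Office=P, Manager=8): 1 row → Salary = N ✓
(EmpID=R28, Office=E, Manager=9): 1 row → Salary = M ✓
(EmpID=R28, Office=F, Manager=11): 1 row → Salary = U ✓
(EmpID=R79, Office=P, Manager=9): 1 row → Salary = M ✓
Every {EmpID, Office, Manager} value is associated with a single Salary value, so {EmpID, Office, Manager} → Salary holds.

Yes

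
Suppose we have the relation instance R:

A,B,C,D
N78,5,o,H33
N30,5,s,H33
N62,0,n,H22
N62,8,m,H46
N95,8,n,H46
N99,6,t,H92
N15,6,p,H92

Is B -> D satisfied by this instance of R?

Yes

B=5: 2 rows → D = H33, H33 ✓
B=0: 1 row → D = H22 ✓
B=8: 2 rows → D = H46, H46 ✓
B=6: 2 rows → D = H92, H92 ✓
Every B value is associated with a single D value, so B -> D holds.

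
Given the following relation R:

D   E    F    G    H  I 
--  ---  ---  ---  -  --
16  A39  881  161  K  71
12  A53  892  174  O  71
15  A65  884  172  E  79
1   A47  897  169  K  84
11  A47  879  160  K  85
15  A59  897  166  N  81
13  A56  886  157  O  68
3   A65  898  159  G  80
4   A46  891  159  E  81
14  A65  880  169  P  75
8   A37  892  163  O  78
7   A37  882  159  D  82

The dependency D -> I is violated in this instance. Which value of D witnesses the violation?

15

D=16: 1 row → I = 71 ✓
D=12: 1 row → I = 71 ✓
D=15: 2 rows → I takes values {79, 81} — violation
D=1: 1 row → I = 84 ✓
D=11: 1 row → I = 85 ✓
D=13: 1 row → I = 68 ✓
D=3: 1 row → I = 80 ✓
D=4: 1 row → I = 81 ✓
D=14: 1 row → I = 75 ✓
D=8: 1 row → I = 78 ✓
D=7: 1 row → I = 82 ✓
The only D value with inconsistent I is D=15.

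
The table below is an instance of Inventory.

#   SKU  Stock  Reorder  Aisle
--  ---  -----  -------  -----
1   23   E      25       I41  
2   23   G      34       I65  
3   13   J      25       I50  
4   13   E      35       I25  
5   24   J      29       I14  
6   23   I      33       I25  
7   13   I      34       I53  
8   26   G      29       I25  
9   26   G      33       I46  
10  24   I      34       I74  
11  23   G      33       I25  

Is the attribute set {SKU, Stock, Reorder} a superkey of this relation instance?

All 11 rows have distinct {SKU, Stock, Reorder} values, so {SKU, Stock, Reorder} → (all attributes) holds and {SKU, Stock, Reorder} is a superkey.

Yes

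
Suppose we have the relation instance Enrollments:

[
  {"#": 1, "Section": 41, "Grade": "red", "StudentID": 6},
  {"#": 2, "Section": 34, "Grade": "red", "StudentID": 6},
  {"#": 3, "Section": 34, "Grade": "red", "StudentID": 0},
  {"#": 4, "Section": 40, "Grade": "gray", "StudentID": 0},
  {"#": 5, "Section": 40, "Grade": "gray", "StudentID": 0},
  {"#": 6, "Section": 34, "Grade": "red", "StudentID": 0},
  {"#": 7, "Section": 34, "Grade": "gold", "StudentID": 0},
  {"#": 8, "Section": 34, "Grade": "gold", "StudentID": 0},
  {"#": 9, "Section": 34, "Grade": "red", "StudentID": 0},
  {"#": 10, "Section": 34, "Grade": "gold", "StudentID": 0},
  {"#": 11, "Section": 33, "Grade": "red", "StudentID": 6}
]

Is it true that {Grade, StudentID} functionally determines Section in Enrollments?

No

(Grade=red, StudentID=6): rows 1, 2, 11 → Section takes values {41, 34, 33} — violation
(Grade=red, StudentID=0): rows 3, 6, 9 → Section = 34, 34, 34 ✓
(Grade=gray, StudentID=0): rows 4, 5 → Section = 40, 40 ✓
(Grade=gold, StudentID=0): rows 7, 8, 10 → Section = 34, 34, 34 ✓
Two rows agree on {Grade, StudentID} but differ on Section, so {Grade, StudentID} -> Section does not hold.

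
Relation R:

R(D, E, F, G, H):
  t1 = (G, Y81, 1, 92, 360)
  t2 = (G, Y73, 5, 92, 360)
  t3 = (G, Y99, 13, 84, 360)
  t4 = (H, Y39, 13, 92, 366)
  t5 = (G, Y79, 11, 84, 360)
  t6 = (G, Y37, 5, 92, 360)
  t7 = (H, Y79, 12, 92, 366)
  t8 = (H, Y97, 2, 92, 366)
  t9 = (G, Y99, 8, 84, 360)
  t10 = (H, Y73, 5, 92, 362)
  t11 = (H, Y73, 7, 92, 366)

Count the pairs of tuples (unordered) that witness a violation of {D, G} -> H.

4

(D=G, G=92): all 3 rows agree on H — 0 pairs.
(D=G, G=84): all 3 rows agree on H — 0 pairs.
(D=H, G=92): violating pairs (4,10), (7,10), (8,10), (10,11) — 4 pairs.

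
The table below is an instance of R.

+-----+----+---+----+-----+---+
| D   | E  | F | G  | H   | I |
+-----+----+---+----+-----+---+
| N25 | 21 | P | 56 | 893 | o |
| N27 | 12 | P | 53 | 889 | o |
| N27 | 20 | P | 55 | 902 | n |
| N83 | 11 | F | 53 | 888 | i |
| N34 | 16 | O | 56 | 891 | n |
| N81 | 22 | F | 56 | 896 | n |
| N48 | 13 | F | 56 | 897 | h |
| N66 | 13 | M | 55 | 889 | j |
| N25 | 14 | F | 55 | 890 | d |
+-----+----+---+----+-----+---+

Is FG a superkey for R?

No

Two distinct rows share (F=F, G=56), so FG does not determine every attribute — not a superkey.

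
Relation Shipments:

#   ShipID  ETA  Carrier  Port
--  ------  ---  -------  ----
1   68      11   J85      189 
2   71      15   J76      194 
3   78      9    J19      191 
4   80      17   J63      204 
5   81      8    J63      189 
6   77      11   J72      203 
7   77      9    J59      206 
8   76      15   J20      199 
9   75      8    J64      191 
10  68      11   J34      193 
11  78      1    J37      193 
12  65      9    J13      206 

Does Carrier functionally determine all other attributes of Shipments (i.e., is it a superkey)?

Rows 4 and 5 have the same Carrier value Carrier=J63 but are distinct tuples, so Carrier does not determine every attribute — not a superkey.

No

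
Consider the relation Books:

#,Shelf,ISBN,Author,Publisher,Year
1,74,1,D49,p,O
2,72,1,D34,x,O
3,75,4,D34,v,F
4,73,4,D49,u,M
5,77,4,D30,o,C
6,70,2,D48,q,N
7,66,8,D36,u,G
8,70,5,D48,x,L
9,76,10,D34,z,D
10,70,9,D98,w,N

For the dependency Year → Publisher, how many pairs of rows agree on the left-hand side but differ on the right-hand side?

Year=O: violating pairs (1,2) — 1 pair.
Year=N: violating pairs (6,10) — 1 pair.

2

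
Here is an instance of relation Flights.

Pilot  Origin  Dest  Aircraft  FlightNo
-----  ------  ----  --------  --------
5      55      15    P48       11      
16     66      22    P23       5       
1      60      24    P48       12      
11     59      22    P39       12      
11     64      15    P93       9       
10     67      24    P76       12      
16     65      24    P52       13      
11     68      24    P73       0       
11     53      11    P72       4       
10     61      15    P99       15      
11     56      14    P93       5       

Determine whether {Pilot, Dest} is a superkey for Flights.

All 11 rows have distinct {Pilot, Dest} values, so {Pilot, Dest} → (all attributes) holds and {Pilot, Dest} is a superkey.

Yes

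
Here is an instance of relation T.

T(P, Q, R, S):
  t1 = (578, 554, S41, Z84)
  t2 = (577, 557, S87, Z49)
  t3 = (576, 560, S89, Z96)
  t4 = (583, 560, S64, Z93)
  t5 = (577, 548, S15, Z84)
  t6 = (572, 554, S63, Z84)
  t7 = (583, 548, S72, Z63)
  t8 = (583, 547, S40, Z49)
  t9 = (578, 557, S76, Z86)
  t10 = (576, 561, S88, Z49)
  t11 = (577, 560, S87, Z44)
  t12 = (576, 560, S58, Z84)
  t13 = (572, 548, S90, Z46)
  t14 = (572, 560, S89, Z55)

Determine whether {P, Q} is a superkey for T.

Rows 3 and 12 have the same {P, Q} value (P=576, Q=560) but are distinct tuples, so {P, Q} does not determine every attribute — not a superkey.

No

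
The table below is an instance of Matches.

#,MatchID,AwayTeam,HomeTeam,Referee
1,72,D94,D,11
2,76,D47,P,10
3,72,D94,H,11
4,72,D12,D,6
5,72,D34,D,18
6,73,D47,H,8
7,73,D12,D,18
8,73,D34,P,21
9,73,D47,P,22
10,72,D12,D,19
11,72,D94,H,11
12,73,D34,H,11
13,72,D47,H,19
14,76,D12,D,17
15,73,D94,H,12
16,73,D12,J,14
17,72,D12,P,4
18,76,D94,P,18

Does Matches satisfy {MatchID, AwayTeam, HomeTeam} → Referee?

(MatchID=72, AwayTeam=D94, HomeTeam=D): row 1 → Referee = 11 ✓
(MatchID=76, AwayTeam=D47, HomeTeam=P): row 2 → Referee = 10 ✓
(MatchID=72, AwayTeam=D94, HomeTeam=H): rows 3, 11 → Referee = 11, 11 ✓
(MatchID=72, AwayTeam=D12, HomeTeam=D): rows 4, 10 → Referee takes values {6, 19} — violation
(MatchID=72, AwayTeam=D34, HomeTeam=D): row 5 → Referee = 18 ✓
(MatchID=73, AwayTeam=D47, HomeTeam=H): row 6 → Referee = 8 ✓
(MatchID=73, AwayTeam=D12, HomeTeam=D): row 7 → Referee = 18 ✓
(MatchID=73, AwayTeam=D34, HomeTeam=P): row 8 → Referee = 21 ✓
(MatchID=73, AwayTeam=D47, HomeTeam=P): row 9 → Referee = 22 ✓
(MatchID=73, AwayTeam=D34, HomeTeam=H): row 12 → Referee = 11 ✓
(MatchID=72, AwayTeam=D47, HomeTeam=H): row 13 → Referee = 19 ✓
(MatchID=76, AwayTeam=D12, HomeTeam=D): row 14 → Referee = 17 ✓
(MatchID=73, AwayTeam=D94, HomeTeam=H): row 15 → Referee = 12 ✓
(MatchID=73, AwayTeam=D12, HomeTeam=J): row 16 → Referee = 14 ✓
(MatchID=72, AwayTeam=D12, HomeTeam=P): row 17 → Referee = 4 ✓
(MatchID=76, AwayTeam=D94, HomeTeam=P): row 18 → Referee = 18 ✓
Two rows agree on {MatchID, AwayTeam, HomeTeam} but differ on Referee, so {MatchID, AwayTeam, HomeTeam} → Referee does not hold.

No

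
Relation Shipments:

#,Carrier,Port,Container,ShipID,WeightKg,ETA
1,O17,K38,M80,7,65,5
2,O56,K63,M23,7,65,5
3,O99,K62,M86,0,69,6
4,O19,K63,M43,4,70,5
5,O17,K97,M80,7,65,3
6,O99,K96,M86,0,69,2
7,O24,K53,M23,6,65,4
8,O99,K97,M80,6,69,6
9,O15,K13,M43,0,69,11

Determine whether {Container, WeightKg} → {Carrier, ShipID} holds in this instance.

No

(Container=M80, WeightKg=65): rows 1, 5 → {Carrier,ShipID} = (O17, 7), (O17, 7) ✓
(Container=M23, WeightKg=65): rows 2, 7 → {Carrier,ShipID} takes values {(O56, 7), (O24, 6)} — violation
(Container=M86, WeightKg=69): rows 3, 6 → {Carrier,ShipID} = (O99, 0), (O99, 0) ✓
(Container=M43, WeightKg=70): row 4 → {Carrier,ShipID} = (O19, 4) ✓
(Container=M80, WeightKg=69): row 8 → {Carrier,ShipID} = (O99, 6) ✓
(Container=M43, WeightKg=69): row 9 → {Carrier,ShipID} = (O15, 0) ✓
Two rows agree on {Container, WeightKg} but differ on {Carrier, ShipID}, so {Container, WeightKg} → {Carrier, ShipID} does not hold.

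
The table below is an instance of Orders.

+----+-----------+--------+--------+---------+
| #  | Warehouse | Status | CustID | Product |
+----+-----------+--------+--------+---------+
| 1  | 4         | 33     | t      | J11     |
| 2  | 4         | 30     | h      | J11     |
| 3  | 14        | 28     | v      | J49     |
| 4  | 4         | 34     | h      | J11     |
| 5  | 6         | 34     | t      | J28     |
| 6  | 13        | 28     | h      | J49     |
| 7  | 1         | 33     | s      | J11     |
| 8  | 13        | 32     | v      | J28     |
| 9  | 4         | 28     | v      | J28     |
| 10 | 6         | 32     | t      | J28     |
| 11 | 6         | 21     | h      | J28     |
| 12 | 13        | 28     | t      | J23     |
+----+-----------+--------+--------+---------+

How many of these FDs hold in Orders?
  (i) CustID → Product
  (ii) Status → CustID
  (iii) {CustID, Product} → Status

0

(i) CustID → Product: CustID=t: rows 1, 5, 10, 12 → Product takes values {J11, J28, J23} — violation; CustID=h: rows 2, 4, 6, 11 → Product takes values {J11, J49, J28} — violation; CustID=v: rows 3, 8, 9 → Product takes values {J49, J28} — violation — fails.
(ii) Status → CustID: Status=33: rows 1, 7 → CustID takes values {t, s} — violation; Status=28: rows 3, 6, 9, 12 → CustID takes values {v, h, t} — violation; Status=34: rows 4, 5 → CustID takes values {h, t} — violation; Status=32: rows 8, 10 → CustID takes values {v, t} — violation — fails.
(iii) {CustID, Product} → Status: (CustID=h, Product=J11): rows 2, 4 → Status takes values {30, 34} — violation; (CustID=t, Product=J28): rows 5, 10 → Status takes values {34, 32} — violation; (CustID=v, Product=J28): rows 8, 9 → Status takes values {32, 28} — violation — fails.
None of the 3 dependencies hold.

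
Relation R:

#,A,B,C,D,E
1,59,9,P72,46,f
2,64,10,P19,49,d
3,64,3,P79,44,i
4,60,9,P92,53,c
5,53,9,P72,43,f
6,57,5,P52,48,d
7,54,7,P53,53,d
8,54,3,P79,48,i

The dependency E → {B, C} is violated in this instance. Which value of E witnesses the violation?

E=f: rows 1, 5 → {B,C} = (9, P72), (9, P72) ✓
E=d: rows 2, 6, 7 → {B,C} takes values {(10, P19), (5, P52), (7, P53)} — violation
E=i: rows 3, 8 → {B,C} = (3, P79), (3, P79) ✓
E=c: row 4 → {B,C} = (9, P92) ✓
The only E value with inconsistent RHS is E=d.

d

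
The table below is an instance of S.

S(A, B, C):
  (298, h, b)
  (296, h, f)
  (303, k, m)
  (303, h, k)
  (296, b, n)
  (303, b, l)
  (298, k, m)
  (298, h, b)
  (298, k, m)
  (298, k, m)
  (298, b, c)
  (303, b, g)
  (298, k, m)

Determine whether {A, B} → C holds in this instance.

No

(A=298, B=h): 2 rows → C = b, b ✓
(A=296, B=h): 1 row → C = f ✓
(A=303, B=k): 1 row → C = m ✓
(A=303, B=h): 1 row → C = k ✓
(A=296, B=b): 1 row → C = n ✓
(A=303, B=b): 2 rows → C takes values {l, g} — violation
(A=298, B=k): 4 rows → C = m, m, m, m ✓
(A=298, B=b): 1 row → C = c ✓
Two rows agree on {A, B} but differ on C, so {A, B} → C does not hold.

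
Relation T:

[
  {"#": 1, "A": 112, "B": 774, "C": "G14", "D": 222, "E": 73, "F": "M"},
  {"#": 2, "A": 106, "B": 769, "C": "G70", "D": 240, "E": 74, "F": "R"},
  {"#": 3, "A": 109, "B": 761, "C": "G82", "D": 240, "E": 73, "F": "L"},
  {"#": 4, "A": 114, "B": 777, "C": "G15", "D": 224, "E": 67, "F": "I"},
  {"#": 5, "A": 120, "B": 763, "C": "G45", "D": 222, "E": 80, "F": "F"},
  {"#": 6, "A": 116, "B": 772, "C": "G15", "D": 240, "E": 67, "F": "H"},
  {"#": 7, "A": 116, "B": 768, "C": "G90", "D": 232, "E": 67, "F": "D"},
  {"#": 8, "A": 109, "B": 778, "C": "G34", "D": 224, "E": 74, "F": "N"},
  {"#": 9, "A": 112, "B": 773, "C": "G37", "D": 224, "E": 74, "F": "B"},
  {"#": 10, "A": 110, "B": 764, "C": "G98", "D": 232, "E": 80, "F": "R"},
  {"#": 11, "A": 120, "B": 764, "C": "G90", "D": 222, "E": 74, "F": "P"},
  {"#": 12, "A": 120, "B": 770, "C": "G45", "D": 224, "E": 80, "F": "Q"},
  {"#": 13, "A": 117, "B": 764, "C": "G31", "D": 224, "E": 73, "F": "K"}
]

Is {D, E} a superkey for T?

Rows 8 and 9 have the same {D, E} value (D=224, E=74) but are distinct tuples, so {D, E} does not determine every attribute — not a superkey.

No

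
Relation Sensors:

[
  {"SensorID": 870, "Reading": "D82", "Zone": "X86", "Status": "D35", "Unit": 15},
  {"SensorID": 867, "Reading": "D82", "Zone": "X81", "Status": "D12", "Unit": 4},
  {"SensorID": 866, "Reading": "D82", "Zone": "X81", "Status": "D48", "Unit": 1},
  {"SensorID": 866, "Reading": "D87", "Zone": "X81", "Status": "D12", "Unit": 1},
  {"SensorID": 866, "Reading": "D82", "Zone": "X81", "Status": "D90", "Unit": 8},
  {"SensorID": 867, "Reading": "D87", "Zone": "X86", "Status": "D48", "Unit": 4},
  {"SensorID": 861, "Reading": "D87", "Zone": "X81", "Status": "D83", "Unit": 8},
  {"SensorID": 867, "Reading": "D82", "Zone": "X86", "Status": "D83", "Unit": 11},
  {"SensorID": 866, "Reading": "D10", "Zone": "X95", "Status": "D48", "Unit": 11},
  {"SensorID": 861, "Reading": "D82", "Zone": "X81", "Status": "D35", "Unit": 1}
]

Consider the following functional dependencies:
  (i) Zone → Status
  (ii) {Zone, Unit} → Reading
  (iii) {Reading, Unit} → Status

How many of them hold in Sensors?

0

(i) Zone → Status: Zone=X86: 3 rows → Status takes values {D35, D48, D83} — violation; Zone=X81: 6 rows → Status takes values {D12, D48, D90, D83, D35} — violation — fails.
(ii) {Zone, Unit} → Reading: (Zone=X81, Unit=1): 3 rows → Reading takes values {D82, D87} — violation; (Zone=X81, Unit=8): 2 rows → Reading takes values {D82, D87} — violation — fails.
(iii) {Reading, Unit} → Status: (Reading=D82, Unit=1): 2 rows → Status takes values {D48, D35} — violation — fails.
None of the 3 dependencies hold.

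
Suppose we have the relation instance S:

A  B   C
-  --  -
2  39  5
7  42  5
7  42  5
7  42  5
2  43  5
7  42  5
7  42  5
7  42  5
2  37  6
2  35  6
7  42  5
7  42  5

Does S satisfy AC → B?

(A=2, C=5): 2 rows → B takes values {39, 43} — violation
(A=7, C=5): 8 rows → B = 42, 42, 42, 42, 42, 42, 42, 42 ✓
(A=2, C=6): 2 rows → B takes values {37, 35} — violation
Two rows agree on AC but differ on B, so AC → B does not hold.

No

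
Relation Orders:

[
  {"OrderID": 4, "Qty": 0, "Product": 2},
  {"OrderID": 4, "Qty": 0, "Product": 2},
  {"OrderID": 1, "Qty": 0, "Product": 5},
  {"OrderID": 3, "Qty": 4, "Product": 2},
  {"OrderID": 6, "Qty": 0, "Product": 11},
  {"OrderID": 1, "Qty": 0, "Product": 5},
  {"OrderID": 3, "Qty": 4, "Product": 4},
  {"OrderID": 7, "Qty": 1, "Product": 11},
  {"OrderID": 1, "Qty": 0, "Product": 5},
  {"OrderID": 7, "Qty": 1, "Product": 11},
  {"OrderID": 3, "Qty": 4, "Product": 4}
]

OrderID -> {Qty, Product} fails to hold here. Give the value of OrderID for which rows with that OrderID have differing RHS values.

3

OrderID=4: 2 rows → {Qty,Product} = (0, 2), (0, 2) ✓
OrderID=1: 3 rows → {Qty,Product} = (0, 5), (0, 5), (0, 5) ✓
OrderID=3: 3 rows → {Qty,Product} takes values {(4, 2), (4, 4)} — violation
OrderID=6: 1 row → {Qty,Product} = (0, 11) ✓
OrderID=7: 2 rows → {Qty,Product} = (1, 11), (1, 11) ✓
The only OrderID value with inconsistent RHS is OrderID=3.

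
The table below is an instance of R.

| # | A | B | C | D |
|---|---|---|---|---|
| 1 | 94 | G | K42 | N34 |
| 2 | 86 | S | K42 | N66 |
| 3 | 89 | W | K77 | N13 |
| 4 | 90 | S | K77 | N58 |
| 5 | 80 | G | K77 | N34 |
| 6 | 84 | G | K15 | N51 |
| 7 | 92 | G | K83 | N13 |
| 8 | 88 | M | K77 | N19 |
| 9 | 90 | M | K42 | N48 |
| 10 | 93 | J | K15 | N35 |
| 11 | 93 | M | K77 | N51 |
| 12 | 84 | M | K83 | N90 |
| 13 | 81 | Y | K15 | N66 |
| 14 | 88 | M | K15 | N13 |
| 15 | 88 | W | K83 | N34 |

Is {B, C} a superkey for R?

Rows 8 and 11 have the same {B, C} value (B=M, C=K77) but are distinct tuples, so {B, C} does not determine every attribute — not a superkey.

No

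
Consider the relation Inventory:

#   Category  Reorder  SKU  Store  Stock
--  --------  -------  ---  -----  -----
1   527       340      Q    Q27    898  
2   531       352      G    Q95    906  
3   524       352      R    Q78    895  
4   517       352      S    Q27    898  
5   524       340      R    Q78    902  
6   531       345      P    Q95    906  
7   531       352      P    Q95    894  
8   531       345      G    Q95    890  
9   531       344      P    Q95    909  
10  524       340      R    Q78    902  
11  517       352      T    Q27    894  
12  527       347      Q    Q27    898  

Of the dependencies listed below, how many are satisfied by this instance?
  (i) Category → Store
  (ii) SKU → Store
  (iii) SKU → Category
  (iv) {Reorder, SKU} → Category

(i) Category → Store: every LHS value maps to a single RHS value — holds.
(ii) SKU → Store: every LHS value maps to a single RHS value — holds.
(iii) SKU → Category: every LHS value maps to a single RHS value — holds.
(iv) {Reorder, SKU} → Category: every LHS value maps to a single RHS value — holds.
4 of the 4 dependencies hold.

4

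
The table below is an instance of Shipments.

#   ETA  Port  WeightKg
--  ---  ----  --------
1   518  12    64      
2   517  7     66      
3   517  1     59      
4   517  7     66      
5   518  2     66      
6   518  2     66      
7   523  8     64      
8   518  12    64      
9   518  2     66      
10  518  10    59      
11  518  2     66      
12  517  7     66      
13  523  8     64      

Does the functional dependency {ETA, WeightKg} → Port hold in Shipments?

(ETA=518, WeightKg=64): rows 1, 8 → Port = 12, 12 ✓
(ETA=517, WeightKg=66): rows 2, 4, 12 → Port = 7, 7, 7 ✓
(ETA=517, WeightKg=59): row 3 → Port = 1 ✓
(ETA=518, WeightKg=66): rows 5, 6, 9, 11 → Port = 2, 2, 2, 2 ✓
(ETA=523, WeightKg=64): rows 7, 13 → Port = 8, 8 ✓
(ETA=518, WeightKg=59): row 10 → Port = 10 ✓
Every {ETA, WeightKg} value is associated with a single Port value, so {ETA, WeightKg} → Port holds.

Yes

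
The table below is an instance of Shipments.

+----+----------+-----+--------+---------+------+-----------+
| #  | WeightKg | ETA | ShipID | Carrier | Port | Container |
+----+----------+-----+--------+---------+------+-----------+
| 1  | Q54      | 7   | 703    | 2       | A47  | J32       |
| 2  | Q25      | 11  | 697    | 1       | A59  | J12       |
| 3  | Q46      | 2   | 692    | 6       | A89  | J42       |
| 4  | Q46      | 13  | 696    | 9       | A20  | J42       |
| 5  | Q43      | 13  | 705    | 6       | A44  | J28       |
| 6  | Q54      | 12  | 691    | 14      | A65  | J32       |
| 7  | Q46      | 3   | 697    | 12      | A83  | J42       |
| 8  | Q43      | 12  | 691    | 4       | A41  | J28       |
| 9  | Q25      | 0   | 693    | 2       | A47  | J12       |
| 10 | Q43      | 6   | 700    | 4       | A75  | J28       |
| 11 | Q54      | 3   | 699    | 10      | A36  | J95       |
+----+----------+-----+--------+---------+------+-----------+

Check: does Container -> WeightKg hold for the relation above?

Yes

Container=J32: rows 1, 6 → WeightKg = Q54, Q54 ✓
Container=J12: rows 2, 9 → WeightKg = Q25, Q25 ✓
Container=J42: rows 3, 4, 7 → WeightKg = Q46, Q46, Q46 ✓
Container=J28: rows 5, 8, 10 → WeightKg = Q43, Q43, Q43 ✓
Container=J95: row 11 → WeightKg = Q54 ✓
Every Container value is associated with a single WeightKg value, so Container -> WeightKg holds.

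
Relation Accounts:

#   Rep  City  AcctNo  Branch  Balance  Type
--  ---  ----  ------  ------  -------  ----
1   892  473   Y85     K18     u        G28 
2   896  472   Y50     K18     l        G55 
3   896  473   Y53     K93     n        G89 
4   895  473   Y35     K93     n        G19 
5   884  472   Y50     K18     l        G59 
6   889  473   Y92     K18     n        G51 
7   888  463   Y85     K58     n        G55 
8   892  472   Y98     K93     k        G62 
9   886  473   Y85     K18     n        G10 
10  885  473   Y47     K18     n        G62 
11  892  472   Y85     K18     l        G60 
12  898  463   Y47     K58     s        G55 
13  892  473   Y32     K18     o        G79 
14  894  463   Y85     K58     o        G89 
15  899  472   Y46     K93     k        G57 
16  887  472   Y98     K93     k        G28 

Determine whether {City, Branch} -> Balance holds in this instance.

(City=473, Branch=K18): rows 1, 6, 9, 10, 13 → Balance takes values {u, n, o} — violation
(City=472, Branch=K18): rows 2, 5, 11 → Balance = l, l, l ✓
(City=473, Branch=K93): rows 3, 4 → Balance = n, n ✓
(City=463, Branch=K58): rows 7, 12, 14 → Balance takes values {n, s, o} — violation
(City=472, Branch=K93): rows 8, 15, 16 → Balance = k, k, k ✓
Two rows agree on {City, Branch} but differ on Balance, so {City, Branch} -> Balance does not hold.

No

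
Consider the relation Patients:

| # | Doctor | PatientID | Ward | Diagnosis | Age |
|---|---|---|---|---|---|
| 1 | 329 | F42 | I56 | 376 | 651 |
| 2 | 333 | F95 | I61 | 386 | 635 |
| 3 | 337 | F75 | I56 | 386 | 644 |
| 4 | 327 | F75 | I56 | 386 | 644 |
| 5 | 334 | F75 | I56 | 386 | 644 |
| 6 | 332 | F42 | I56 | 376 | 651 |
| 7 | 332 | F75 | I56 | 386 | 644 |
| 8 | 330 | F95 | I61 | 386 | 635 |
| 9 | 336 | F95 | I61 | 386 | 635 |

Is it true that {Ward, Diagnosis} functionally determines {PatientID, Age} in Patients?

(Ward=I56, Diagnosis=376): rows 1, 6 → {PatientID,Age} = (F42, 651), (F42, 651) ✓
(Ward=I61, Diagnosis=386): rows 2, 8, 9 → {PatientID,Age} = (F95, 635), (F95, 635), (F95, 635) ✓
(Ward=I56, Diagnosis=386): rows 3, 4, 5, 7 → {PatientID,Age} = (F75, 644), (F75, 644), (F75, 644), (F75, 644) ✓
Every {Ward, Diagnosis} value is associated with a single {PatientID, Age} value, so {Ward, Diagnosis} → {PatientID, Age} holds.

Yes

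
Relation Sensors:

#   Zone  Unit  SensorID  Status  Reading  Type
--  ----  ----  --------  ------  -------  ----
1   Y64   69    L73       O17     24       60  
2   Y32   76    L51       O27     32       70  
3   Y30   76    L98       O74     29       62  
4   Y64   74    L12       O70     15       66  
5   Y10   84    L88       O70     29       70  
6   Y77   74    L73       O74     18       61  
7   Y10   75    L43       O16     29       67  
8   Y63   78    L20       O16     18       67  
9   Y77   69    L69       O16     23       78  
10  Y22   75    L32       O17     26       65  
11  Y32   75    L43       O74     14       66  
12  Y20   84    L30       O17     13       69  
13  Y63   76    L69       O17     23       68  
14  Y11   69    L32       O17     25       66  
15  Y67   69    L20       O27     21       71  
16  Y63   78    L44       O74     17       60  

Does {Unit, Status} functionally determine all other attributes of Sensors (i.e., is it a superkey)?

Rows 1 and 14 have the same {Unit, Status} value (Unit=69, Status=O17) but are distinct tuples, so {Unit, Status} does not determine every attribute — not a superkey.

No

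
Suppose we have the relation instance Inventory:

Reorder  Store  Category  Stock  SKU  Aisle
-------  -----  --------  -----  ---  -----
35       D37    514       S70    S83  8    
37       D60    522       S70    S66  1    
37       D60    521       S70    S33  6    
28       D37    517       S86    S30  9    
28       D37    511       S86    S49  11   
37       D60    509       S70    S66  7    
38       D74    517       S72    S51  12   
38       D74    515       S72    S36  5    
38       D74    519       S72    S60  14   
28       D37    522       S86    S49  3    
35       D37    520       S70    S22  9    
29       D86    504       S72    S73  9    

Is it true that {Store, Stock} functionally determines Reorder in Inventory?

Yes

(Store=D37, Stock=S70): 2 rows → Reorder = 35, 35 ✓
(Store=D60, Stock=S70): 3 rows → Reorder = 37, 37, 37 ✓
(Store=D37, Stock=S86): 3 rows → Reorder = 28, 28, 28 ✓
(Store=D74, Stock=S72): 3 rows → Reorder = 38, 38, 38 ✓
(Store=D86, Stock=S72): 1 row → Reorder = 29 ✓
Every {Store, Stock} value is associated with a single Reorder value, so {Store, Stock} -> Reorder holds.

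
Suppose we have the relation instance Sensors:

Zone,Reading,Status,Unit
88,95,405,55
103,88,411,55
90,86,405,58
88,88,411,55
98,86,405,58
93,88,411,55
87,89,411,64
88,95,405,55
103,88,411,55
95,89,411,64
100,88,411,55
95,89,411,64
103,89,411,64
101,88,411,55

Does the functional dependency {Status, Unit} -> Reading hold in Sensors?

Yes

(Status=405, Unit=55): 2 rows → Reading = 95, 95 ✓
(Status=411, Unit=55): 6 rows → Reading = 88, 88, 88, 88, 88, 88 ✓
(Status=405, Unit=58): 2 rows → Reading = 86, 86 ✓
(Status=411, Unit=64): 4 rows → Reading = 89, 89, 89, 89 ✓
Every {Status, Unit} value is associated with a single Reading value, so {Status, Unit} -> Reading holds.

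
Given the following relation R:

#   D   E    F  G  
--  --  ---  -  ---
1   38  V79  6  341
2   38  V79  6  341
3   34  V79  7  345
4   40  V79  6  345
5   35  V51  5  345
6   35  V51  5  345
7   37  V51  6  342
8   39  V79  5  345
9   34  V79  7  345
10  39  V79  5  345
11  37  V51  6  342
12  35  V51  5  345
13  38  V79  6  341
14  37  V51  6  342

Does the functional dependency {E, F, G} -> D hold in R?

Yes

(E=V79, F=6, G=341): rows 1, 2, 13 → D = 38, 38, 38 ✓
(E=V79, F=7, G=345): rows 3, 9 → D = 34, 34 ✓
(E=V79, F=6, G=345): row 4 → D = 40 ✓
(E=V51, F=5, G=345): rows 5, 6, 12 → D = 35, 35, 35 ✓
(E=V51, F=6, G=342): rows 7, 11, 14 → D = 37, 37, 37 ✓
(E=V79, F=5, G=345): rows 8, 10 → D = 39, 39 ✓
Every {E, F, G} value is associated with a single D value, so {E, F, G} -> D holds.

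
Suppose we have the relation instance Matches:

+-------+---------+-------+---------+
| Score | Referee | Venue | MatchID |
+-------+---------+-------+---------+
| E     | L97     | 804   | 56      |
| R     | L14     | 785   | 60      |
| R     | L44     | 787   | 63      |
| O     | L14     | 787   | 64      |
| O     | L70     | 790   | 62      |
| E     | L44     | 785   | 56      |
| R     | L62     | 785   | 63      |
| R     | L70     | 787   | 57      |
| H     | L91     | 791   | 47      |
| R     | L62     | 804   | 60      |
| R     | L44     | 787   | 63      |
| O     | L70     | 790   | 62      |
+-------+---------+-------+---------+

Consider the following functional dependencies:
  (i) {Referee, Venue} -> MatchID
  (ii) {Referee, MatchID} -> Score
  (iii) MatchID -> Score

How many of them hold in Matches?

(i) {Referee, Venue} -> MatchID: every LHS value maps to a single RHS value — holds.
(ii) {Referee, MatchID} -> Score: every LHS value maps to a single RHS value — holds.
(iii) MatchID -> Score: every LHS value maps to a single RHS value — holds.
3 of the 3 dependencies hold.

3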